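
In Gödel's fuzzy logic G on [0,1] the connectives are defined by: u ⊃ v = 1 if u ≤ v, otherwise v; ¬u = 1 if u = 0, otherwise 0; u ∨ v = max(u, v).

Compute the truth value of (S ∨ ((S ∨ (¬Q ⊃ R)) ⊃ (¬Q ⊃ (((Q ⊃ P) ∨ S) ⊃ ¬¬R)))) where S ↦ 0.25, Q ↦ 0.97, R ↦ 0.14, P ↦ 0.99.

1.00

¬Q: Gödel ¬ of 0.97 = 0 (operand ≠ 0)
(¬Q ⊃ R): 0 ≤ 0.14, so result = 1
(S ∨ (¬Q ⊃ R)) = max(0.25, 1) = 1
¬Q: Gödel ¬ of 0.97 = 0 (operand ≠ 0)
(Q ⊃ P): 0.97 ≤ 0.99, so result = 1
((Q ⊃ P) ∨ S) = max(1, 0.25) = 1
¬R: Gödel ¬ of 0.14 = 0 (operand ≠ 0)
¬¬R: Gödel ¬ of 0 = 1 (operand is 0)
(((Q ⊃ P) ∨ S) ⊃ ¬¬R): 1 ≤ 1, so result = 1
(¬Q ⊃ (((Q ⊃ P) ∨ S) ⊃ ¬¬R)): 0 ≤ 1, so result = 1
((S ∨ (¬Q ⊃ R)) ⊃ (¬Q ⊃ (((Q ⊃ P) ∨ S) ⊃ ¬¬R))): 1 ≤ 1, so result = 1
(S ∨ ((S ∨ (¬Q ⊃ R)) ⊃ (¬Q ⊃ (((Q ⊃ P) ∨ S) ⊃ ¬¬R)))) = max(0.25, 1) = 1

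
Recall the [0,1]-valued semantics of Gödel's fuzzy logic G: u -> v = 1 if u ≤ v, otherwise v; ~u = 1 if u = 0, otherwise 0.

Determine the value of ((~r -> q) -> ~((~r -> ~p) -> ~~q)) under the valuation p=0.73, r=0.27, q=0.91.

~r: Gödel ¬ of 0.27 = 0 (operand ≠ 0)
(~r -> q): 0 ≤ 0.91, so result = 1
~r: Gödel ¬ of 0.27 = 0 (operand ≠ 0)
~p: Gödel ¬ of 0.73 = 0 (operand ≠ 0)
(~r -> ~p): 0 ≤ 0, so result = 1
~q: Gödel ¬ of 0.91 = 0 (operand ≠ 0)
~~q: Gödel ¬ of 0 = 1 (operand is 0)
((~r -> ~p) -> ~~q): 1 ≤ 1, so result = 1
~((~r -> ~p) -> ~~q): Gödel ¬ of 1 = 0 (operand ≠ 0)
((~r -> q) -> ~((~r -> ~p) -> ~~q)): 1 > 0, so result = 0

0.00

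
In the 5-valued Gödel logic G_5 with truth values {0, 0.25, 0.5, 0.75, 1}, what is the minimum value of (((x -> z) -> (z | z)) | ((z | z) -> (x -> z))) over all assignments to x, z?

Every assignment gives 1. For instance at x = 0, z = 0:
  (x -> z): 0 ≤ 0, so result = 1
  (z | z) = max(0, 0) = 0
  ((x -> z) -> (z | z)): 1 > 0, so result = 0
  (z | z) = max(0, 0) = 0
  (x -> z): 0 ≤ 0, so result = 1
  ((z | z) -> (x -> z)): 0 ≤ 1, so result = 1
  (((x -> z) -> (z | z)) | ((z | z) -> (x -> z))) = max(0, 1) = 1
All 25 assignments give value 1 — the formula is a G_5-tautology.

1.00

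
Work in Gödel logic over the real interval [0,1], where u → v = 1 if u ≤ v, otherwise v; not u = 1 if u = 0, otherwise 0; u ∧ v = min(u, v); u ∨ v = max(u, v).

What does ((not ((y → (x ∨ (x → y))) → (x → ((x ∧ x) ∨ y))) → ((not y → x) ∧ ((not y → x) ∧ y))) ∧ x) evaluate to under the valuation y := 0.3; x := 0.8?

(x → y): 0.8 > 0.3, so result = 0.3
(x ∨ (x → y)) = max(0.8, 0.3) = 0.8
(y → (x ∨ (x → y))): 0.3 ≤ 0.8, so result = 1
(x ∧ x) = min(0.8, 0.8) = 0.8
((x ∧ x) ∨ y) = max(0.8, 0.3) = 0.8
(x → ((x ∧ x) ∨ y)): 0.8 ≤ 0.8, so result = 1
((y → (x ∨ (x → y))) → (x → ((x ∧ x) ∨ y))): 1 ≤ 1, so result = 1
not ((y → (x ∨ (x → y))) → (x → ((x ∧ x) ∨ y))): Gödel ¬ of 1 = 0 (operand ≠ 0)
not y: Gödel ¬ of 0.3 = 0 (operand ≠ 0)
(not y → x): 0 ≤ 0.8, so result = 1
not y: Gödel ¬ of 0.3 = 0 (operand ≠ 0)
(not y → x): 0 ≤ 0.8, so result = 1
((not y → x) ∧ y) = min(1, 0.3) = 0.3
((not y → x) ∧ ((not y → x) ∧ y)) = min(1, 0.3) = 0.3
(not ((y → (x ∨ (x → y))) → (x → ((x ∧ x) ∨ y))) → ((not y → x) ∧ ((not y → x) ∧ y))): 0 ≤ 0.3, so result = 1
((not ((y → (x ∨ (x → y))) → (x → ((x ∧ x) ∨ y))) → ((not y → x) ∧ ((not y → x) ∧ y))) ∧ x) = min(1, 0.8) = 0.8

0.80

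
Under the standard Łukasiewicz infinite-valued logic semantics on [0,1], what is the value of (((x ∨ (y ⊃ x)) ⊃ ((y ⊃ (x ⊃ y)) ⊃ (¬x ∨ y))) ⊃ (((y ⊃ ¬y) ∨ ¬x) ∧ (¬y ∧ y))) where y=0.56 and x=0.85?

0.88

(y ⊃ x): min(1, 1 − 0.56 + 0.85) = 1
(x ∨ (y ⊃ x)) = max(0.85, 1) = 1
(x ⊃ y): min(1, 1 − 0.85 + 0.56) = 0.71
(y ⊃ (x ⊃ y)): min(1, 1 − 0.56 + 0.71) = 1
¬x: Łukasiewicz ¬ gives 1 − 0.85 = 0.15
(¬x ∨ y) = max(0.15, 0.56) = 0.56
((y ⊃ (x ⊃ y)) ⊃ (¬x ∨ y)): min(1, 1 − 1 + 0.56) = 0.56
((x ∨ (y ⊃ x)) ⊃ ((y ⊃ (x ⊃ y)) ⊃ (¬x ∨ y))): min(1, 1 − 1 + 0.56) = 0.56
¬y: Łukasiewicz ¬ gives 1 − 0.56 = 0.44
(y ⊃ ¬y): min(1, 1 − 0.56 + 0.44) = 0.88
¬x: Łukasiewicz ¬ gives 1 − 0.85 = 0.15
((y ⊃ ¬y) ∨ ¬x) = max(0.88, 0.15) = 0.88
¬y: Łukasiewicz ¬ gives 1 − 0.56 = 0.44
(¬y ∧ y) = min(0.44, 0.56) = 0.44
(((y ⊃ ¬y) ∨ ¬x) ∧ (¬y ∧ y)) = min(0.88, 0.44) = 0.44
(((x ∨ (y ⊃ x)) ⊃ ((y ⊃ (x ⊃ y)) ⊃ (¬x ∨ y))) ⊃ (((y ⊃ ¬y) ∨ ¬x) ∧ (¬y ∧ y))): min(1, 1 − 0.56 + 0.44) = 0.88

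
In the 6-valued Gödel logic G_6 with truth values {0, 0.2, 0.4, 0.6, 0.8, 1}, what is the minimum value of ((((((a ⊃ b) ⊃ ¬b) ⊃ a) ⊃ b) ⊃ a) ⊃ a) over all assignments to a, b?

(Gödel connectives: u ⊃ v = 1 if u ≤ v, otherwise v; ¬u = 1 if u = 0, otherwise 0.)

0.20

The minimum is attained at a = 0.2, b = 0:
  (a ⊃ b): 0.2 > 0, so result = 0
  ¬b: Gödel ¬ of 0 = 1 (operand is 0)
  ((a ⊃ b) ⊃ ¬b): 0 ≤ 1, so result = 1
  (((a ⊃ b) ⊃ ¬b) ⊃ a): 1 > 0.2, so result = 0.2
  ((((a ⊃ b) ⊃ ¬b) ⊃ a) ⊃ b): 0.2 > 0, so result = 0
  (((((a ⊃ b) ⊃ ¬b) ⊃ a) ⊃ b) ⊃ a): 0 ≤ 0.2, so result = 1
  ((((((a ⊃ b) ⊃ ¬b) ⊃ a) ⊃ b) ⊃ a) ⊃ a): 1 > 0.2, so result = 0.2
Checking all 36 assignments confirms none give a value below 0.20.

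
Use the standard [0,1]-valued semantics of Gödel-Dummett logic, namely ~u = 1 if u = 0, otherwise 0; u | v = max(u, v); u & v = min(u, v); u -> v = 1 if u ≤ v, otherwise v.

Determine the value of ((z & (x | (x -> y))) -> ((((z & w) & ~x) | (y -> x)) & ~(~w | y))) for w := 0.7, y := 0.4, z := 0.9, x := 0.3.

(x -> y): 0.3 ≤ 0.4, so result = 1
(x | (x -> y)) = max(0.3, 1) = 1
(z & (x | (x -> y))) = min(0.9, 1) = 0.9
(z & w) = min(0.9, 0.7) = 0.7
~x: Gödel ¬ of 0.3 = 0 (operand ≠ 0)
((z & w) & ~x) = min(0.7, 0) = 0
(y -> x): 0.4 > 0.3, so result = 0.3
(((z & w) & ~x) | (y -> x)) = max(0, 0.3) = 0.3
~w: Gödel ¬ of 0.7 = 0 (operand ≠ 0)
(~w | y) = max(0, 0.4) = 0.4
~(~w | y): Gödel ¬ of 0.4 = 0 (operand ≠ 0)
((((z & w) & ~x) | (y -> x)) & ~(~w | y)) = min(0.3, 0) = 0
((z & (x | (x -> y))) -> ((((z & w) & ~x) | (y -> x)) & ~(~w | y))): 0.9 > 0, so result = 0

0.00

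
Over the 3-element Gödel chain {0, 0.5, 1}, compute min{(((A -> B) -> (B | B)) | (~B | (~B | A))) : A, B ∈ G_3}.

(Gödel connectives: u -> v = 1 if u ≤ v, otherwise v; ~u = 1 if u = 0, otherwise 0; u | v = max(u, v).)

0.50

The minimum is attained at A = 0, B = 0.5:
  (A -> B): 0 ≤ 0.5, so result = 1
  (B | B) = max(0.5, 0.5) = 0.5
  ((A -> B) -> (B | B)): 1 > 0.5, so result = 0.5
  ~B: Gödel ¬ of 0.5 = 0 (operand ≠ 0)
  ~B: Gödel ¬ of 0.5 = 0 (operand ≠ 0)
  (~B | A) = max(0, 0) = 0
  (~B | (~B | A)) = max(0, 0) = 0
  (((A -> B) -> (B | B)) | (~B | (~B | A))) = max(0.5, 0) = 0.5
Checking all 9 assignments confirms none give a value below 0.50.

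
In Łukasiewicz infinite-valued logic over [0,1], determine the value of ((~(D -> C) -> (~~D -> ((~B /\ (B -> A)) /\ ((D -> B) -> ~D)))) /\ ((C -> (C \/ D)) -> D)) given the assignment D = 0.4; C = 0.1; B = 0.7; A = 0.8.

(D -> C): min(1, 1 − 0.4 + 0.1) = 0.7
~(D -> C): Łukasiewicz ¬ gives 1 − 0.7 = 0.3
~D: Łukasiewicz ¬ gives 1 − 0.4 = 0.6
~~D: Łukasiewicz ¬ gives 1 − 0.6 = 0.4
~B: Łukasiewicz ¬ gives 1 − 0.7 = 0.3
(B -> A): min(1, 1 − 0.7 + 0.8) = 1
(~B /\ (B -> A)) = min(0.3, 1) = 0.3
(D -> B): min(1, 1 − 0.4 + 0.7) = 1
~D: Łukasiewicz ¬ gives 1 − 0.4 = 0.6
((D -> B) -> ~D): min(1, 1 − 1 + 0.6) = 0.6
((~B /\ (B -> A)) /\ ((D -> B) -> ~D)) = min(0.3, 0.6) = 0.3
(~~D -> ((~B /\ (B -> A)) /\ ((D -> B) -> ~D))): min(1, 1 − 0.4 + 0.3) = 0.9
(~(D -> C) -> (~~D -> ((~B /\ (B -> A)) /\ ((D -> B) -> ~D)))): min(1, 1 − 0.3 + 0.9) = 1
(C \/ D) = max(0.1, 0.4) = 0.4
(C -> (C \/ D)): min(1, 1 − 0.1 + 0.4) = 1
((C -> (C \/ D)) -> D): min(1, 1 − 1 + 0.4) = 0.4
((~(D -> C) -> (~~D -> ((~B /\ (B -> A)) /\ ((D -> B) -> ~D)))) /\ ((C -> (C \/ D)) -> D)) = min(1, 0.4) = 0.4

0.40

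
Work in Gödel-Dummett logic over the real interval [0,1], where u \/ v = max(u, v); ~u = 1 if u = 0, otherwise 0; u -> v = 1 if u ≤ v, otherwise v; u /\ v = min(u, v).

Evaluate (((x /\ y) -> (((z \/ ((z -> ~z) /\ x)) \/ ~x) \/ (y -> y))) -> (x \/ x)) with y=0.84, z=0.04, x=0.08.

0.08

(x /\ y) = min(0.08, 0.84) = 0.08
~z: Gödel ¬ of 0.04 = 0 (operand ≠ 0)
(z -> ~z): 0.04 > 0, so result = 0
((z -> ~z) /\ x) = min(0, 0.08) = 0
(z \/ ((z -> ~z) /\ x)) = max(0.04, 0) = 0.04
~x: Gödel ¬ of 0.08 = 0 (operand ≠ 0)
((z \/ ((z -> ~z) /\ x)) \/ ~x) = max(0.04, 0) = 0.04
(y -> y): 0.84 ≤ 0.84, so result = 1
(((z \/ ((z -> ~z) /\ x)) \/ ~x) \/ (y -> y)) = max(0.04, 1) = 1
((x /\ y) -> (((z \/ ((z -> ~z) /\ x)) \/ ~x) \/ (y -> y))): 0.08 ≤ 1, so result = 1
(x \/ x) = max(0.08, 0.08) = 0.08
(((x /\ y) -> (((z \/ ((z -> ~z) /\ x)) \/ ~x) \/ (y -> y))) -> (x \/ x)): 1 > 0.08, so result = 0.08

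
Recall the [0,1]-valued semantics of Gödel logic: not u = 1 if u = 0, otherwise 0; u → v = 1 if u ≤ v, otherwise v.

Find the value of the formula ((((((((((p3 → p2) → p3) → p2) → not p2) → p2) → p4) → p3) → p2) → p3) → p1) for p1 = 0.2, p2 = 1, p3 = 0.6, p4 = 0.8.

(p3 → p2): 0.6 ≤ 1, so result = 1
((p3 → p2) → p3): 1 > 0.6, so result = 0.6
(((p3 → p2) → p3) → p2): 0.6 ≤ 1, so result = 1
not p2: Gödel ¬ of 1 = 0 (operand ≠ 0)
((((p3 → p2) → p3) → p2) → not p2): 1 > 0, so result = 0
(((((p3 → p2) → p3) → p2) → not p2) → p2): 0 ≤ 1, so result = 1
((((((p3 → p2) → p3) → p2) → not p2) → p2) → p4): 1 > 0.8, so result = 0.8
(((((((p3 → p2) → p3) → p2) → not p2) → p2) → p4) → p3): 0.8 > 0.6, so result = 0.6
((((((((p3 → p2) → p3) → p2) → not p2) → p2) → p4) → p3) → p2): 0.6 ≤ 1, so result = 1
(((((((((p3 → p2) → p3) → p2) → not p2) → p2) → p4) → p3) → p2) → p3): 1 > 0.6, so result = 0.6
((((((((((p3 → p2) → p3) → p2) → not p2) → p2) → p4) → p3) → p2) → p3) → p1): 0.6 > 0.2, so result = 0.2

0.20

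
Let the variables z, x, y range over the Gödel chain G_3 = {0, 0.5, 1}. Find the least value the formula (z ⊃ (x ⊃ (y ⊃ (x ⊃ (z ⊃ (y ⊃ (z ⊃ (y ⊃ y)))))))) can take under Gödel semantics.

1.00

Every assignment gives 1. For instance at z = 0, x = 0, y = 0:
  (y ⊃ y): 0 ≤ 0, so result = 1
  (z ⊃ (y ⊃ y)): 0 ≤ 1, so result = 1
  (y ⊃ (z ⊃ (y ⊃ y))): 0 ≤ 1, so result = 1
  (z ⊃ (y ⊃ (z ⊃ (y ⊃ y)))): 0 ≤ 1, so result = 1
  (x ⊃ (z ⊃ (y ⊃ (z ⊃ (y ⊃ y))))): 0 ≤ 1, so result = 1
  (y ⊃ (x ⊃ (z ⊃ (y ⊃ (z ⊃ (y ⊃ y)))))): 0 ≤ 1, so result = 1
  (x ⊃ (y ⊃ (x ⊃ (z ⊃ (y ⊃ (z ⊃ (y ⊃ y))))))): 0 ≤ 1, so result = 1
  (z ⊃ (x ⊃ (y ⊃ (x ⊃ (z ⊃ (y ⊃ (z ⊃ (y ⊃ y)))))))): 0 ≤ 1, so result = 1
All 27 assignments give value 1 — the formula is a G_3-tautology.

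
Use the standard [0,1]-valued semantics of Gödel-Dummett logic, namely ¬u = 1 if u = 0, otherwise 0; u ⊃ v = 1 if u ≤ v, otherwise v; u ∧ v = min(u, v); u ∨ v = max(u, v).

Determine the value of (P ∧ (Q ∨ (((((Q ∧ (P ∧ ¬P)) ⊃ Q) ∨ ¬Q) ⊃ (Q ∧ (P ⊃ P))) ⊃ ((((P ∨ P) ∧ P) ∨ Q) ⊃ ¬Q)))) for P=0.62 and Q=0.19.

¬P: Gödel ¬ of 0.62 = 0 (operand ≠ 0)
(P ∧ ¬P) = min(0.62, 0) = 0
(Q ∧ (P ∧ ¬P)) = min(0.19, 0) = 0
((Q ∧ (P ∧ ¬P)) ⊃ Q): 0 ≤ 0.19, so result = 1
¬Q: Gödel ¬ of 0.19 = 0 (operand ≠ 0)
(((Q ∧ (P ∧ ¬P)) ⊃ Q) ∨ ¬Q) = max(1, 0) = 1
(P ⊃ P): 0.62 ≤ 0.62, so result = 1
(Q ∧ (P ⊃ P)) = min(0.19, 1) = 0.19
((((Q ∧ (P ∧ ¬P)) ⊃ Q) ∨ ¬Q) ⊃ (Q ∧ (P ⊃ P))): 1 > 0.19, so result = 0.19
(P ∨ P) = max(0.62, 0.62) = 0.62
((P ∨ P) ∧ P) = min(0.62, 0.62) = 0.62
(((P ∨ P) ∧ P) ∨ Q) = max(0.62, 0.19) = 0.62
¬Q: Gödel ¬ of 0.19 = 0 (operand ≠ 0)
((((P ∨ P) ∧ P) ∨ Q) ⊃ ¬Q): 0.62 > 0, so result = 0
(((((Q ∧ (P ∧ ¬P)) ⊃ Q) ∨ ¬Q) ⊃ (Q ∧ (P ⊃ P))) ⊃ ((((P ∨ P) ∧ P) ∨ Q) ⊃ ¬Q)): 0.19 > 0, so result = 0
(Q ∨ (((((Q ∧ (P ∧ ¬P)) ⊃ Q) ∨ ¬Q) ⊃ (Q ∧ (P ⊃ P))) ⊃ ((((P ∨ P) ∧ P) ∨ Q) ⊃ ¬Q))) = max(0.19, 0) = 0.19
(P ∧ (Q ∨ (((((Q ∧ (P ∧ ¬P)) ⊃ Q) ∨ ¬Q) ⊃ (Q ∧ (P ⊃ P))) ⊃ ((((P ∨ P) ∧ P) ∨ Q) ⊃ ¬Q)))) = min(0.62, 0.19) = 0.19

0.19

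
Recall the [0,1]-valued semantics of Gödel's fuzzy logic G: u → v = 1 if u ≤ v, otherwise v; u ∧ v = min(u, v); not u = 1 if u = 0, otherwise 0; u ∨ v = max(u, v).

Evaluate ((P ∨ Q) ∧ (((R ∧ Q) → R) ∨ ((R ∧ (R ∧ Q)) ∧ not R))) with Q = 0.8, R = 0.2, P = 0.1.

(P ∨ Q) = max(0.1, 0.8) = 0.8
(R ∧ Q) = min(0.2, 0.8) = 0.2
((R ∧ Q) → R): 0.2 ≤ 0.2, so result = 1
(R ∧ Q) = min(0.2, 0.8) = 0.2
(R ∧ (R ∧ Q)) = min(0.2, 0.2) = 0.2
not R: Gödel ¬ of 0.2 = 0 (operand ≠ 0)
((R ∧ (R ∧ Q)) ∧ not R) = min(0.2, 0) = 0
(((R ∧ Q) → R) ∨ ((R ∧ (R ∧ Q)) ∧ not R)) = max(1, 0) = 1
((P ∨ Q) ∧ (((R ∧ Q) → R) ∨ ((R ∧ (R ∧ Q)) ∧ not R))) = min(0.8, 1) = 0.8

0.80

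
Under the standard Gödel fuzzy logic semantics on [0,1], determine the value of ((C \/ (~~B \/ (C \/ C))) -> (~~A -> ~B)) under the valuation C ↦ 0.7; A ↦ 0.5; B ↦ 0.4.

~B: Gödel ¬ of 0.4 = 0 (operand ≠ 0)
~~B: Gödel ¬ of 0 = 1 (operand is 0)
(C \/ C) = max(0.7, 0.7) = 0.7
(~~B \/ (C \/ C)) = max(1, 0.7) = 1
(C \/ (~~B \/ (C \/ C))) = max(0.7, 1) = 1
~A: Gödel ¬ of 0.5 = 0 (operand ≠ 0)
~~A: Gödel ¬ of 0 = 1 (operand is 0)
~B: Gödel ¬ of 0.4 = 0 (operand ≠ 0)
(~~A -> ~B): 1 > 0, so result = 0
((C \/ (~~B \/ (C \/ C))) -> (~~A -> ~B)): 1 > 0, so result = 0

0.00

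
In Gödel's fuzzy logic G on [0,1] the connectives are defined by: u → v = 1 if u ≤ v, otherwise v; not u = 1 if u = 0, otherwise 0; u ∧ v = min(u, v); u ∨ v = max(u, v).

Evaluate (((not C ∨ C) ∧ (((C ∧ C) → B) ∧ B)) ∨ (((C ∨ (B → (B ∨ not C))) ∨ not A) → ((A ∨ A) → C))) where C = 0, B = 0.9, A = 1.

not C: Gödel ¬ of 0 = 1 (operand is 0)
(not C ∨ C) = max(1, 0) = 1
(C ∧ C) = min(0, 0) = 0
((C ∧ C) → B): 0 ≤ 0.9, so result = 1
(((C ∧ C) → B) ∧ B) = min(1, 0.9) = 0.9
((not C ∨ C) ∧ (((C ∧ C) → B) ∧ B)) = min(1, 0.9) = 0.9
not C: Gödel ¬ of 0 = 1 (operand is 0)
(B ∨ not C) = max(0.9, 1) = 1
(B → (B ∨ not C)): 0.9 ≤ 1, so result = 1
(C ∨ (B → (B ∨ not C))) = max(0, 1) = 1
not A: Gödel ¬ of 1 = 0 (operand ≠ 0)
((C ∨ (B → (B ∨ not C))) ∨ not A) = max(1, 0) = 1
(A ∨ A) = max(1, 1) = 1
((A ∨ A) → C): 1 > 0, so result = 0
(((C ∨ (B → (B ∨ not C))) ∨ not A) → ((A ∨ A) → C)): 1 > 0, so result = 0
(((not C ∨ C) ∧ (((C ∧ C) → B) ∧ B)) ∨ (((C ∨ (B → (B ∨ not C))) ∨ not A) → ((A ∨ A) → C))) = max(0.9, 0) = 0.9

0.90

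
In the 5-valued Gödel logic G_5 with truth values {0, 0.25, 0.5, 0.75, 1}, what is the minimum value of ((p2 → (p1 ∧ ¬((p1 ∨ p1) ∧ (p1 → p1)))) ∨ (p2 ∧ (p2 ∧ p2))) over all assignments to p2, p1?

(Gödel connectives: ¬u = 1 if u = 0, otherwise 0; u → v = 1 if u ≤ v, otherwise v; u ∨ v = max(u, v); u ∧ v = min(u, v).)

The minimum is attained at p2 = 0.25, p1 = 0:
  (p1 ∨ p1) = max(0, 0) = 0
  (p1 → p1): 0 ≤ 0, so result = 1
  ((p1 ∨ p1) ∧ (p1 → p1)) = min(0, 1) = 0
  ¬((p1 ∨ p1) ∧ (p1 → p1)): Gödel ¬ of 0 = 1 (operand is 0)
  (p1 ∧ ¬((p1 ∨ p1) ∧ (p1 → p1))) = min(0, 1) = 0
  (p2 → (p1 ∧ ¬((p1 ∨ p1) ∧ (p1 → p1)))): 0.25 > 0, so result = 0
  (p2 ∧ p2) = min(0.25, 0.25) = 0.25
  (p2 ∧ (p2 ∧ p2)) = min(0.25, 0.25) = 0.25
  ((p2 → (p1 ∧ ¬((p1 ∨ p1) ∧ (p1 → p1)))) ∨ (p2 ∧ (p2 ∧ p2))) = max(0, 0.25) = 0.25
Checking all 25 assignments confirms none give a value below 0.25.

0.25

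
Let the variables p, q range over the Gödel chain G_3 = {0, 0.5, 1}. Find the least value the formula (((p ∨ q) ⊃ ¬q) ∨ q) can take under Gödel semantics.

The minimum is attained at p = 0, q = 0.5:
  (p ∨ q) = max(0, 0.5) = 0.5
  ¬q: Gödel ¬ of 0.5 = 0 (operand ≠ 0)
  ((p ∨ q) ⊃ ¬q): 0.5 > 0, so result = 0
  (((p ∨ q) ⊃ ¬q) ∨ q) = max(0, 0.5) = 0.5
Checking all 9 assignments confirms none give a value below 0.50.

0.50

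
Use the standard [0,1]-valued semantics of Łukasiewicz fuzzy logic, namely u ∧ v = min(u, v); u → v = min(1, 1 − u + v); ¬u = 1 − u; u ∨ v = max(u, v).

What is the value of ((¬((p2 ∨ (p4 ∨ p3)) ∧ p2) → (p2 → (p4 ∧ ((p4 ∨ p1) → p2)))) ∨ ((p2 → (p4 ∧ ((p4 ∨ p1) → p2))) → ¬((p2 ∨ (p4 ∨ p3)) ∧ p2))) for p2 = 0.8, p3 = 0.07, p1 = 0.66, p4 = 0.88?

1.00

(p4 ∨ p3) = max(0.88, 0.07) = 0.88
(p2 ∨ (p4 ∨ p3)) = max(0.8, 0.88) = 0.88
((p2 ∨ (p4 ∨ p3)) ∧ p2) = min(0.88, 0.8) = 0.8
¬((p2 ∨ (p4 ∨ p3)) ∧ p2): Łukasiewicz ¬ gives 1 − 0.8 = 0.2
(p4 ∨ p1) = max(0.88, 0.66) = 0.88
((p4 ∨ p1) → p2): min(1, 1 − 0.88 + 0.8) = 0.92
(p4 ∧ ((p4 ∨ p1) → p2)) = min(0.88, 0.92) = 0.88
(p2 → (p4 ∧ ((p4 ∨ p1) → p2))): min(1, 1 − 0.8 + 0.88) = 1
(¬((p2 ∨ (p4 ∨ p3)) ∧ p2) → (p2 → (p4 ∧ ((p4 ∨ p1) → p2)))): min(1, 1 − 0.2 + 1) = 1
(p4 ∨ p1) = max(0.88, 0.66) = 0.88
((p4 ∨ p1) → p2): min(1, 1 − 0.88 + 0.8) = 0.92
(p4 ∧ ((p4 ∨ p1) → p2)) = min(0.88, 0.92) = 0.88
(p2 → (p4 ∧ ((p4 ∨ p1) → p2))): min(1, 1 − 0.8 + 0.88) = 1
(p4 ∨ p3) = max(0.88, 0.07) = 0.88
(p2 ∨ (p4 ∨ p3)) = max(0.8, 0.88) = 0.88
((p2 ∨ (p4 ∨ p3)) ∧ p2) = min(0.88, 0.8) = 0.8
¬((p2 ∨ (p4 ∨ p3)) ∧ p2): Łukasiewicz ¬ gives 1 − 0.8 = 0.2
((p2 → (p4 ∧ ((p4 ∨ p1) → p2))) → ¬((p2 ∨ (p4 ∨ p3)) ∧ p2)): min(1, 1 − 1 + 0.2) = 0.2
((¬((p2 ∨ (p4 ∨ p3)) ∧ p2) → (p2 → (p4 ∧ ((p4 ∨ p1) → p2)))) ∨ ((p2 → (p4 ∧ ((p4 ∨ p1) → p2))) → ¬((p2 ∨ (p4 ∨ p3)) ∧ p2))) = max(1, 0.2) = 1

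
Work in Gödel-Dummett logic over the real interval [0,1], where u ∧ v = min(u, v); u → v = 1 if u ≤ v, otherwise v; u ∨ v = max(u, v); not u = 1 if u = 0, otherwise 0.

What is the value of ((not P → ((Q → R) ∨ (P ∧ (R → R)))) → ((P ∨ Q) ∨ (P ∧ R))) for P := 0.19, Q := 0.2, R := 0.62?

not P: Gödel ¬ of 0.19 = 0 (operand ≠ 0)
(Q → R): 0.2 ≤ 0.62, so result = 1
(R → R): 0.62 ≤ 0.62, so result = 1
(P ∧ (R → R)) = min(0.19, 1) = 0.19
((Q → R) ∨ (P ∧ (R → R))) = max(1, 0.19) = 1
(not P → ((Q → R) ∨ (P ∧ (R → R)))): 0 ≤ 1, so result = 1
(P ∨ Q) = max(0.19, 0.2) = 0.2
(P ∧ R) = min(0.19, 0.62) = 0.19
((P ∨ Q) ∨ (P ∧ R)) = max(0.2, 0.19) = 0.2
((not P → ((Q → R) ∨ (P ∧ (R → R)))) → ((P ∨ Q) ∨ (P ∧ R))): 1 > 0.2, so result = 0.2

0.20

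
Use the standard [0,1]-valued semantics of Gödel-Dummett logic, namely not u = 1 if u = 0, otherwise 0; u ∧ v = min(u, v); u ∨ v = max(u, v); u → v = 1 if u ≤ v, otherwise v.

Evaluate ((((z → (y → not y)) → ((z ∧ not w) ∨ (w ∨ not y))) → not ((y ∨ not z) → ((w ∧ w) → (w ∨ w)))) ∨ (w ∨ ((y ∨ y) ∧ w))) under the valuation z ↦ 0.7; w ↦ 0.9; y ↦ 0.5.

not y: Gödel ¬ of 0.5 = 0 (operand ≠ 0)
(y → not y): 0.5 > 0, so result = 0
(z → (y → not y)): 0.7 > 0, so result = 0
not w: Gödel ¬ of 0.9 = 0 (operand ≠ 0)
(z ∧ not w) = min(0.7, 0) = 0
not y: Gödel ¬ of 0.5 = 0 (operand ≠ 0)
(w ∨ not y) = max(0.9, 0) = 0.9
((z ∧ not w) ∨ (w ∨ not y)) = max(0, 0.9) = 0.9
((z → (y → not y)) → ((z ∧ not w) ∨ (w ∨ not y))): 0 ≤ 0.9, so result = 1
not z: Gödel ¬ of 0.7 = 0 (operand ≠ 0)
(y ∨ not z) = max(0.5, 0) = 0.5
(w ∧ w) = min(0.9, 0.9) = 0.9
(w ∨ w) = max(0.9, 0.9) = 0.9
((w ∧ w) → (w ∨ w)): 0.9 ≤ 0.9, so result = 1
((y ∨ not z) → ((w ∧ w) → (w ∨ w))): 0.5 ≤ 1, so result = 1
not ((y ∨ not z) → ((w ∧ w) → (w ∨ w))): Gödel ¬ of 1 = 0 (operand ≠ 0)
(((z → (y → not y)) → ((z ∧ not w) ∨ (w ∨ not y))) → not ((y ∨ not z) → ((w ∧ w) → (w ∨ w)))): 1 > 0, so result = 0
(y ∨ y) = max(0.5, 0.5) = 0.5
((y ∨ y) ∧ w) = min(0.5, 0.9) = 0.5
(w ∨ ((y ∨ y) ∧ w)) = max(0.9, 0.5) = 0.9
((((z → (y → not y)) → ((z ∧ not w) ∨ (w ∨ not y))) → not ((y ∨ not z) → ((w ∧ w) → (w ∨ w)))) ∨ (w ∨ ((y ∨ y) ∧ w))) = max(0, 0.9) = 0.9

0.90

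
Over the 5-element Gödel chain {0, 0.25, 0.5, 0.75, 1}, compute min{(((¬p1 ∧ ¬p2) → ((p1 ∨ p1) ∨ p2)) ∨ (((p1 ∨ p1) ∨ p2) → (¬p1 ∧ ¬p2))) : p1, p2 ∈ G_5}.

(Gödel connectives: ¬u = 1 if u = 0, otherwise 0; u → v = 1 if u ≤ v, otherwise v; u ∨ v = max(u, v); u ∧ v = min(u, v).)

Every assignment gives 1. For instance at p1 = 0, p2 = 0:
  ¬p1: Gödel ¬ of 0 = 1 (operand is 0)
  ¬p2: Gödel ¬ of 0 = 1 (operand is 0)
  (¬p1 ∧ ¬p2) = min(1, 1) = 1
  (p1 ∨ p1) = max(0, 0) = 0
  ((p1 ∨ p1) ∨ p2) = max(0, 0) = 0
  ((¬p1 ∧ ¬p2) → ((p1 ∨ p1) ∨ p2)): 1 > 0, so result = 0
  (p1 ∨ p1) = max(0, 0) = 0
  ((p1 ∨ p1) ∨ p2) = max(0, 0) = 0
  ¬p1: Gödel ¬ of 0 = 1 (operand is 0)
  ¬p2: Gödel ¬ of 0 = 1 (operand is 0)
  (¬p1 ∧ ¬p2) = min(1, 1) = 1
  (((p1 ∨ p1) ∨ p2) → (¬p1 ∧ ¬p2)): 0 ≤ 1, so result = 1
  (((¬p1 ∧ ¬p2) → ((p1 ∨ p1) ∨ p2)) ∨ (((p1 ∨ p1) ∨ p2) → (¬p1 ∧ ¬p2))) = max(0, 1) = 1
All 25 assignments give value 1 — the formula is a G_5-tautology.

1.00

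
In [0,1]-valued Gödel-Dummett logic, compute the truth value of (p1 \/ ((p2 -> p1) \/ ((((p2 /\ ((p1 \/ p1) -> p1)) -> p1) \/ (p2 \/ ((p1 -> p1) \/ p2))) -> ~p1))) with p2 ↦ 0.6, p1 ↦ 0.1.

(p2 -> p1): 0.6 > 0.1, so result = 0.1
(p1 \/ p1) = max(0.1, 0.1) = 0.1
((p1 \/ p1) -> p1): 0.1 ≤ 0.1, so result = 1
(p2 /\ ((p1 \/ p1) -> p1)) = min(0.6, 1) = 0.6
((p2 /\ ((p1 \/ p1) -> p1)) -> p1): 0.6 > 0.1, so result = 0.1
(p1 -> p1): 0.1 ≤ 0.1, so result = 1
((p1 -> p1) \/ p2) = max(1, 0.6) = 1
(p2 \/ ((p1 -> p1) \/ p2)) = max(0.6, 1) = 1
(((p2 /\ ((p1 \/ p1) -> p1)) -> p1) \/ (p2 \/ ((p1 -> p1) \/ p2))) = max(0.1, 1) = 1
~p1: Gödel ¬ of 0.1 = 0 (operand ≠ 0)
((((p2 /\ ((p1 \/ p1) -> p1)) -> p1) \/ (p2 \/ ((p1 -> p1) \/ p2))) -> ~p1): 1 > 0, so result = 0
((p2 -> p1) \/ ((((p2 /\ ((p1 \/ p1) -> p1)) -> p1) \/ (p2 \/ ((p1 -> p1) \/ p2))) -> ~p1)) = max(0.1, 0) = 0.1
(p1 \/ ((p2 -> p1) \/ ((((p2 /\ ((p1 \/ p1) -> p1)) -> p1) \/ (p2 \/ ((p1 -> p1) \/ p2))) -> ~p1))) = max(0.1, 0.1) = 0.1

0.10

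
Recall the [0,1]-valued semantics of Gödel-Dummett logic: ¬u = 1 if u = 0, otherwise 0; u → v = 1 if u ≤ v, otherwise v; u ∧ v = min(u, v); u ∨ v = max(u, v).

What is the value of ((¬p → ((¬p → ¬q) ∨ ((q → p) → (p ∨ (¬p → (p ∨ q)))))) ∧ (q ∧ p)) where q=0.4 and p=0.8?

0.40

¬p: Gödel ¬ of 0.8 = 0 (operand ≠ 0)
¬p: Gödel ¬ of 0.8 = 0 (operand ≠ 0)
¬q: Gödel ¬ of 0.4 = 0 (operand ≠ 0)
(¬p → ¬q): 0 ≤ 0, so result = 1
(q → p): 0.4 ≤ 0.8, so result = 1
¬p: Gödel ¬ of 0.8 = 0 (operand ≠ 0)
(p ∨ q) = max(0.8, 0.4) = 0.8
(¬p → (p ∨ q)): 0 ≤ 0.8, so result = 1
(p ∨ (¬p → (p ∨ q))) = max(0.8, 1) = 1
((q → p) → (p ∨ (¬p → (p ∨ q)))): 1 ≤ 1, so result = 1
((¬p → ¬q) ∨ ((q → p) → (p ∨ (¬p → (p ∨ q))))) = max(1, 1) = 1
(¬p → ((¬p → ¬q) ∨ ((q → p) → (p ∨ (¬p → (p ∨ q)))))): 0 ≤ 1, so result = 1
(q ∧ p) = min(0.4, 0.8) = 0.4
((¬p → ((¬p → ¬q) ∨ ((q → p) → (p ∨ (¬p → (p ∨ q)))))) ∧ (q ∧ p)) = min(1, 0.4) = 0.4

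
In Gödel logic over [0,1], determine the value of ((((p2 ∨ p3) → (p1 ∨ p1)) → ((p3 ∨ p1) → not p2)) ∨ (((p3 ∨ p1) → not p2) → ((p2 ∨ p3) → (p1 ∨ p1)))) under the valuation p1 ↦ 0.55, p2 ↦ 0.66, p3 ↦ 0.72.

(p2 ∨ p3) = max(0.66, 0.72) = 0.72
(p1 ∨ p1) = max(0.55, 0.55) = 0.55
((p2 ∨ p3) → (p1 ∨ p1)): 0.72 > 0.55, so result = 0.55
(p3 ∨ p1) = max(0.72, 0.55) = 0.72
not p2: Gödel ¬ of 0.66 = 0 (operand ≠ 0)
((p3 ∨ p1) → not p2): 0.72 > 0, so result = 0
(((p2 ∨ p3) → (p1 ∨ p1)) → ((p3 ∨ p1) → not p2)): 0.55 > 0, so result = 0
(p3 ∨ p1) = max(0.72, 0.55) = 0.72
not p2: Gödel ¬ of 0.66 = 0 (operand ≠ 0)
((p3 ∨ p1) → not p2): 0.72 > 0, so result = 0
(p2 ∨ p3) = max(0.66, 0.72) = 0.72
(p1 ∨ p1) = max(0.55, 0.55) = 0.55
((p2 ∨ p3) → (p1 ∨ p1)): 0.72 > 0.55, so result = 0.55
(((p3 ∨ p1) → not p2) → ((p2 ∨ p3) → (p1 ∨ p1))): 0 ≤ 0.55, so result = 1
((((p2 ∨ p3) → (p1 ∨ p1)) → ((p3 ∨ p1) → not p2)) ∨ (((p3 ∨ p1) → not p2) → ((p2 ∨ p3) → (p1 ∨ p1)))) = max(0, 1) = 1

1.00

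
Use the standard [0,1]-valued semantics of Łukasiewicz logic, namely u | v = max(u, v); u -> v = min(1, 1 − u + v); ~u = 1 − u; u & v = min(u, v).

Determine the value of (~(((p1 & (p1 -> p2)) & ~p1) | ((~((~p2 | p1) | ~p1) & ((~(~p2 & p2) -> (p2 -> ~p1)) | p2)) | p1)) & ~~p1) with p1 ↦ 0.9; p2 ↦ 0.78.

0.10

(p1 -> p2): min(1, 1 − 0.9 + 0.78) = 0.88
(p1 & (p1 -> p2)) = min(0.9, 0.88) = 0.88
~p1: Łukasiewicz ¬ gives 1 − 0.9 = 0.1
((p1 & (p1 -> p2)) & ~p1) = min(0.88, 0.1) = 0.1
~p2: Łukasiewicz ¬ gives 1 − 0.78 = 0.22
(~p2 | p1) = max(0.22, 0.9) = 0.9
~p1: Łukasiewicz ¬ gives 1 − 0.9 = 0.1
((~p2 | p1) | ~p1) = max(0.9, 0.1) = 0.9
~((~p2 | p1) | ~p1): Łukasiewicz ¬ gives 1 − 0.9 = 0.1
~p2: Łukasiewicz ¬ gives 1 − 0.78 = 0.22
(~p2 & p2) = min(0.22, 0.78) = 0.22
~(~p2 & p2): Łukasiewicz ¬ gives 1 − 0.22 = 0.78
~p1: Łukasiewicz ¬ gives 1 − 0.9 = 0.1
(p2 -> ~p1): min(1, 1 − 0.78 + 0.1) = 0.32
(~(~p2 & p2) -> (p2 -> ~p1)): min(1, 1 − 0.78 + 0.32) = 0.54
((~(~p2 & p2) -> (p2 -> ~p1)) | p2) = max(0.54, 0.78) = 0.78
(~((~p2 | p1) | ~p1) & ((~(~p2 & p2) -> (p2 -> ~p1)) | p2)) = min(0.1, 0.78) = 0.1
((~((~p2 | p1) | ~p1) & ((~(~p2 & p2) -> (p2 -> ~p1)) | p2)) | p1) = max(0.1, 0.9) = 0.9
(((p1 & (p1 -> p2)) & ~p1) | ((~((~p2 | p1) | ~p1) & ((~(~p2 & p2) -> (p2 -> ~p1)) | p2)) | p1)) = max(0.1, 0.9) = 0.9
~(((p1 & (p1 -> p2)) & ~p1) | ((~((~p2 | p1) | ~p1) & ((~(~p2 & p2) -> (p2 -> ~p1)) | p2)) | p1)): Łukasiewicz ¬ gives 1 − 0.9 = 0.1
~p1: Łukasiewicz ¬ gives 1 − 0.9 = 0.1
~~p1: Łukasiewicz ¬ gives 1 − 0.1 = 0.9
(~(((p1 & (p1 -> p2)) & ~p1) | ((~((~p2 | p1) | ~p1) & ((~(~p2 & p2) -> (p2 -> ~p1)) | p2)) | p1)) & ~~p1) = min(0.1, 0.9) = 0.1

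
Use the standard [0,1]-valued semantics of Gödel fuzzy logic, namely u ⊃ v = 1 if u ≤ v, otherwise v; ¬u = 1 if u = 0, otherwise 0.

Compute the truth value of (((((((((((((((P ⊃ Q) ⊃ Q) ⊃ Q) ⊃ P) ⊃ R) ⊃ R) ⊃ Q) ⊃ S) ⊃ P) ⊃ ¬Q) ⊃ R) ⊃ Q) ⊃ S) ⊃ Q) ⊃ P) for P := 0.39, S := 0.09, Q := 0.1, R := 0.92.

(P ⊃ Q): 0.39 > 0.1, so result = 0.1
((P ⊃ Q) ⊃ Q): 0.1 ≤ 0.1, so result = 1
(((P ⊃ Q) ⊃ Q) ⊃ Q): 1 > 0.1, so result = 0.1
((((P ⊃ Q) ⊃ Q) ⊃ Q) ⊃ P): 0.1 ≤ 0.39, so result = 1
(((((P ⊃ Q) ⊃ Q) ⊃ Q) ⊃ P) ⊃ R): 1 > 0.92, so result = 0.92
((((((P ⊃ Q) ⊃ Q) ⊃ Q) ⊃ P) ⊃ R) ⊃ R): 0.92 ≤ 0.92, so result = 1
(((((((P ⊃ Q) ⊃ Q) ⊃ Q) ⊃ P) ⊃ R) ⊃ R) ⊃ Q): 1 > 0.1, so result = 0.1
((((((((P ⊃ Q) ⊃ Q) ⊃ Q) ⊃ P) ⊃ R) ⊃ R) ⊃ Q) ⊃ S): 0.1 > 0.09, so result = 0.09
(((((((((P ⊃ Q) ⊃ Q) ⊃ Q) ⊃ P) ⊃ R) ⊃ R) ⊃ Q) ⊃ S) ⊃ P): 0.09 ≤ 0.39, so result = 1
¬Q: Gödel ¬ of 0.1 = 0 (operand ≠ 0)
((((((((((P ⊃ Q) ⊃ Q) ⊃ Q) ⊃ P) ⊃ R) ⊃ R) ⊃ Q) ⊃ S) ⊃ P) ⊃ ¬Q): 1 > 0, so result = 0
(((((((((((P ⊃ Q) ⊃ Q) ⊃ Q) ⊃ P) ⊃ R) ⊃ R) ⊃ Q) ⊃ S) ⊃ P) ⊃ ¬Q) ⊃ R): 0 ≤ 0.92, so result = 1
((((((((((((P ⊃ Q) ⊃ Q) ⊃ Q) ⊃ P) ⊃ R) ⊃ R) ⊃ Q) ⊃ S) ⊃ P) ⊃ ¬Q) ⊃ R) ⊃ Q): 1 > 0.1, so result = 0.1
(((((((((((((P ⊃ Q) ⊃ Q) ⊃ Q) ⊃ P) ⊃ R) ⊃ R) ⊃ Q) ⊃ S) ⊃ P) ⊃ ¬Q) ⊃ R) ⊃ Q) ⊃ S): 0.1 > 0.09, so result = 0.09
((((((((((((((P ⊃ Q) ⊃ Q) ⊃ Q) ⊃ P) ⊃ R) ⊃ R) ⊃ Q) ⊃ S) ⊃ P) ⊃ ¬Q) ⊃ R) ⊃ Q) ⊃ S) ⊃ Q): 0.09 ≤ 0.1, so result = 1
(((((((((((((((P ⊃ Q) ⊃ Q) ⊃ Q) ⊃ P) ⊃ R) ⊃ R) ⊃ Q) ⊃ S) ⊃ P) ⊃ ¬Q) ⊃ R) ⊃ Q) ⊃ S) ⊃ Q) ⊃ P): 1 > 0.39, so result = 0.39

0.39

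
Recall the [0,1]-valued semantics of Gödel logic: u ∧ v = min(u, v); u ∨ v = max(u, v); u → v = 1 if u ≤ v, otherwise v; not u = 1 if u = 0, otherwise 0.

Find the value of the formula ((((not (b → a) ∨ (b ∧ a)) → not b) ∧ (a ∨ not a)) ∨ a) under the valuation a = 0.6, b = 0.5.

0.60

(b → a): 0.5 ≤ 0.6, so result = 1
not (b → a): Gödel ¬ of 1 = 0 (operand ≠ 0)
(b ∧ a) = min(0.5, 0.6) = 0.5
(not (b → a) ∨ (b ∧ a)) = max(0, 0.5) = 0.5
not b: Gödel ¬ of 0.5 = 0 (operand ≠ 0)
((not (b → a) ∨ (b ∧ a)) → not b): 0.5 > 0, so result = 0
not a: Gödel ¬ of 0.6 = 0 (operand ≠ 0)
(a ∨ not a) = max(0.6, 0) = 0.6
(((not (b → a) ∨ (b ∧ a)) → not b) ∧ (a ∨ not a)) = min(0, 0.6) = 0
((((not (b → a) ∨ (b ∧ a)) → not b) ∧ (a ∨ not a)) ∨ a) = max(0, 0.6) = 0.6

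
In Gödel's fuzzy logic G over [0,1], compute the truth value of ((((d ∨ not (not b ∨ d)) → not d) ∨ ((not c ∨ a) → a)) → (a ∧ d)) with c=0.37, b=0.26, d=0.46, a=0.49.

0.46

not b: Gödel ¬ of 0.26 = 0 (operand ≠ 0)
(not b ∨ d) = max(0, 0.46) = 0.46
not (not b ∨ d): Gödel ¬ of 0.46 = 0 (operand ≠ 0)
(d ∨ not (not b ∨ d)) = max(0.46, 0) = 0.46
not d: Gödel ¬ of 0.46 = 0 (operand ≠ 0)
((d ∨ not (not b ∨ d)) → not d): 0.46 > 0, so result = 0
not c: Gödel ¬ of 0.37 = 0 (operand ≠ 0)
(not c ∨ a) = max(0, 0.49) = 0.49
((not c ∨ a) → a): 0.49 ≤ 0.49, so result = 1
(((d ∨ not (not b ∨ d)) → not d) ∨ ((not c ∨ a) → a)) = max(0, 1) = 1
(a ∧ d) = min(0.49, 0.46) = 0.46
((((d ∨ not (not b ∨ d)) → not d) ∨ ((not c ∨ a) → a)) → (a ∧ d)): 1 > 0.46, so result = 0.46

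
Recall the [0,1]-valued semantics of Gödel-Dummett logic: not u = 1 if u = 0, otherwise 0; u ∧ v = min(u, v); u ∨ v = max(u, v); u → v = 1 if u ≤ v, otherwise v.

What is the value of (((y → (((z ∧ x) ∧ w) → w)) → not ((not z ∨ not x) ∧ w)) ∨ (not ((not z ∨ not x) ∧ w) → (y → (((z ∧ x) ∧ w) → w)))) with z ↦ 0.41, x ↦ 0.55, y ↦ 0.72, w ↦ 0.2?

1.00

(z ∧ x) = min(0.41, 0.55) = 0.41
((z ∧ x) ∧ w) = min(0.41, 0.2) = 0.2
(((z ∧ x) ∧ w) → w): 0.2 ≤ 0.2, so result = 1
(y → (((z ∧ x) ∧ w) → w)): 0.72 ≤ 1, so result = 1
not z: Gödel ¬ of 0.41 = 0 (operand ≠ 0)
not x: Gödel ¬ of 0.55 = 0 (operand ≠ 0)
(not z ∨ not x) = max(0, 0) = 0
((not z ∨ not x) ∧ w) = min(0, 0.2) = 0
not ((not z ∨ not x) ∧ w): Gödel ¬ of 0 = 1 (operand is 0)
((y → (((z ∧ x) ∧ w) → w)) → not ((not z ∨ not x) ∧ w)): 1 ≤ 1, so result = 1
not z: Gödel ¬ of 0.41 = 0 (operand ≠ 0)
not x: Gödel ¬ of 0.55 = 0 (operand ≠ 0)
(not z ∨ not x) = max(0, 0) = 0
((not z ∨ not x) ∧ w) = min(0, 0.2) = 0
not ((not z ∨ not x) ∧ w): Gödel ¬ of 0 = 1 (operand is 0)
(z ∧ x) = min(0.41, 0.55) = 0.41
((z ∧ x) ∧ w) = min(0.41, 0.2) = 0.2
(((z ∧ x) ∧ w) → w): 0.2 ≤ 0.2, so result = 1
(y → (((z ∧ x) ∧ w) → w)): 0.72 ≤ 1, so result = 1
(not ((not z ∨ not x) ∧ w) → (y → (((z ∧ x) ∧ w) → w))): 1 ≤ 1, so result = 1
(((y → (((z ∧ x) ∧ w) → w)) → not ((not z ∨ not x) ∧ w)) ∨ (not ((not z ∨ not x) ∧ w) → (y → (((z ∧ x) ∧ w) → w)))) = max(1, 1) = 1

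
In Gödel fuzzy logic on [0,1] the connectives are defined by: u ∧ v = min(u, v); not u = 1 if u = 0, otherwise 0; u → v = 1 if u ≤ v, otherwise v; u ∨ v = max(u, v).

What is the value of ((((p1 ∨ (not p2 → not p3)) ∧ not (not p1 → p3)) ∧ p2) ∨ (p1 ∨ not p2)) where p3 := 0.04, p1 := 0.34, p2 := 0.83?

0.34

not p2: Gödel ¬ of 0.83 = 0 (operand ≠ 0)
not p3: Gödel ¬ of 0.04 = 0 (operand ≠ 0)
(not p2 → not p3): 0 ≤ 0, so result = 1
(p1 ∨ (not p2 → not p3)) = max(0.34, 1) = 1
not p1: Gödel ¬ of 0.34 = 0 (operand ≠ 0)
(not p1 → p3): 0 ≤ 0.04, so result = 1
not (not p1 → p3): Gödel ¬ of 1 = 0 (operand ≠ 0)
((p1 ∨ (not p2 → not p3)) ∧ not (not p1 → p3)) = min(1, 0) = 0
(((p1 ∨ (not p2 → not p3)) ∧ not (not p1 → p3)) ∧ p2) = min(0, 0.83) = 0
not p2: Gödel ¬ of 0.83 = 0 (operand ≠ 0)
(p1 ∨ not p2) = max(0.34, 0) = 0.34
((((p1 ∨ (not p2 → not p3)) ∧ not (not p1 → p3)) ∧ p2) ∨ (p1 ∨ not p2)) = max(0, 0.34) = 0.34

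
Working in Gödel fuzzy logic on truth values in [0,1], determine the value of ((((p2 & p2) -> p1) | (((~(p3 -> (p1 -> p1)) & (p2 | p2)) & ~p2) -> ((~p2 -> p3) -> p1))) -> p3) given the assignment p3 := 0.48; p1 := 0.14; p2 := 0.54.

0.48

(p2 & p2) = min(0.54, 0.54) = 0.54
((p2 & p2) -> p1): 0.54 > 0.14, so result = 0.14
(p1 -> p1): 0.14 ≤ 0.14, so result = 1
(p3 -> (p1 -> p1)): 0.48 ≤ 1, so result = 1
~(p3 -> (p1 -> p1)): Gödel ¬ of 1 = 0 (operand ≠ 0)
(p2 | p2) = max(0.54, 0.54) = 0.54
(~(p3 -> (p1 -> p1)) & (p2 | p2)) = min(0, 0.54) = 0
~p2: Gödel ¬ of 0.54 = 0 (operand ≠ 0)
((~(p3 -> (p1 -> p1)) & (p2 | p2)) & ~p2) = min(0, 0) = 0
~p2: Gödel ¬ of 0.54 = 0 (operand ≠ 0)
(~p2 -> p3): 0 ≤ 0.48, so result = 1
((~p2 -> p3) -> p1): 1 > 0.14, so result = 0.14
(((~(p3 -> (p1 -> p1)) & (p2 | p2)) & ~p2) -> ((~p2 -> p3) -> p1)): 0 ≤ 0.14, so result = 1
(((p2 & p2) -> p1) | (((~(p3 -> (p1 -> p1)) & (p2 | p2)) & ~p2) -> ((~p2 -> p3) -> p1))) = max(0.14, 1) = 1
((((p2 & p2) -> p1) | (((~(p3 -> (p1 -> p1)) & (p2 | p2)) & ~p2) -> ((~p2 -> p3) -> p1))) -> p3): 1 > 0.48, so result = 0.48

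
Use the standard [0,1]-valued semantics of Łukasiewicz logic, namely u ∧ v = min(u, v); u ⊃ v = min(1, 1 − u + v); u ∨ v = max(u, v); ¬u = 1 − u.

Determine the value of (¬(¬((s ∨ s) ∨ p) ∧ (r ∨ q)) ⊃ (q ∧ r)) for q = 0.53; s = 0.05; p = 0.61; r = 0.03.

0.42

(s ∨ s) = max(0.05, 0.05) = 0.05
((s ∨ s) ∨ p) = max(0.05, 0.61) = 0.61
¬((s ∨ s) ∨ p): Łukasiewicz ¬ gives 1 − 0.61 = 0.39
(r ∨ q) = max(0.03, 0.53) = 0.53
(¬((s ∨ s) ∨ p) ∧ (r ∨ q)) = min(0.39, 0.53) = 0.39
¬(¬((s ∨ s) ∨ p) ∧ (r ∨ q)): Łukasiewicz ¬ gives 1 − 0.39 = 0.61
(q ∧ r) = min(0.53, 0.03) = 0.03
(¬(¬((s ∨ s) ∨ p) ∧ (r ∨ q)) ⊃ (q ∧ r)): min(1, 1 − 0.61 + 0.03) = 0.42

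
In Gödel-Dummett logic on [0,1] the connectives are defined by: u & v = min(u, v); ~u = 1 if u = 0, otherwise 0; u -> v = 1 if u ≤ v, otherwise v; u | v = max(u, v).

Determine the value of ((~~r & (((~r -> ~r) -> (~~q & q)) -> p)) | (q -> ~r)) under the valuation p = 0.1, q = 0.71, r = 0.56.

0.10

~r: Gödel ¬ of 0.56 = 0 (operand ≠ 0)
~~r: Gödel ¬ of 0 = 1 (operand is 0)
~r: Gödel ¬ of 0.56 = 0 (operand ≠ 0)
~r: Gödel ¬ of 0.56 = 0 (operand ≠ 0)
(~r -> ~r): 0 ≤ 0, so result = 1
~q: Gödel ¬ of 0.71 = 0 (operand ≠ 0)
~~q: Gödel ¬ of 0 = 1 (operand is 0)
(~~q & q) = min(1, 0.71) = 0.71
((~r -> ~r) -> (~~q & q)): 1 > 0.71, so result = 0.71
(((~r -> ~r) -> (~~q & q)) -> p): 0.71 > 0.1, so result = 0.1
(~~r & (((~r -> ~r) -> (~~q & q)) -> p)) = min(1, 0.1) = 0.1
~r: Gödel ¬ of 0.56 = 0 (operand ≠ 0)
(q -> ~r): 0.71 > 0, so result = 0
((~~r & (((~r -> ~r) -> (~~q & q)) -> p)) | (q -> ~r)) = max(0.1, 0) = 0.1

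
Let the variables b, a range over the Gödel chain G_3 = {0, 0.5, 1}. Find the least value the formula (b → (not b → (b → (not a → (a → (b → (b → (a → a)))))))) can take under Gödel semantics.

Every assignment gives 1. For instance at b = 0, a = 0:
  not b: Gödel ¬ of 0 = 1 (operand is 0)
  not a: Gödel ¬ of 0 = 1 (operand is 0)
  (a → a): 0 ≤ 0, so result = 1
  (b → (a → a)): 0 ≤ 1, so result = 1
  (b → (b → (a → a))): 0 ≤ 1, so result = 1
  (a → (b → (b → (a → a)))): 0 ≤ 1, so result = 1
  (not a → (a → (b → (b → (a → a))))): 1 ≤ 1, so result = 1
  (b → (not a → (a → (b → (b → (a → a)))))): 0 ≤ 1, so result = 1
  (not b → (b → (not a → (a → (b → (b → (a → a))))))): 1 ≤ 1, so result = 1
  (b → (not b → (b → (not a → (a → (b → (b → (a → a)))))))): 0 ≤ 1, so result = 1
All 9 assignments give value 1 — the formula is a G_3-tautology.

1.00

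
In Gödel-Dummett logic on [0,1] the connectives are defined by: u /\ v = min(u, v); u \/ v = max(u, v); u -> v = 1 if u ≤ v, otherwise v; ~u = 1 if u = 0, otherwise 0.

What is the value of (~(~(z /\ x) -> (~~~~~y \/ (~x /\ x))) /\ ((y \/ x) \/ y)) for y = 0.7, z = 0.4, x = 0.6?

0.00

(z /\ x) = min(0.4, 0.6) = 0.4
~(z /\ x): Gödel ¬ of 0.4 = 0 (operand ≠ 0)
~y: Gödel ¬ of 0.7 = 0 (operand ≠ 0)
~~y: Gödel ¬ of 0 = 1 (operand is 0)
~~~y: Gödel ¬ of 1 = 0 (operand ≠ 0)
~~~~y: Gödel ¬ of 0 = 1 (operand is 0)
~~~~~y: Gödel ¬ of 1 = 0 (operand ≠ 0)
~x: Gödel ¬ of 0.6 = 0 (operand ≠ 0)
(~x /\ x) = min(0, 0.6) = 0
(~~~~~y \/ (~x /\ x)) = max(0, 0) = 0
(~(z /\ x) -> (~~~~~y \/ (~x /\ x))): 0 ≤ 0, so result = 1
~(~(z /\ x) -> (~~~~~y \/ (~x /\ x))): Gödel ¬ of 1 = 0 (operand ≠ 0)
(y \/ x) = max(0.7, 0.6) = 0.7
((y \/ x) \/ y) = max(0.7, 0.7) = 0.7
(~(~(z /\ x) -> (~~~~~y \/ (~x /\ x))) /\ ((y \/ x) \/ y)) = min(0, 0.7) = 0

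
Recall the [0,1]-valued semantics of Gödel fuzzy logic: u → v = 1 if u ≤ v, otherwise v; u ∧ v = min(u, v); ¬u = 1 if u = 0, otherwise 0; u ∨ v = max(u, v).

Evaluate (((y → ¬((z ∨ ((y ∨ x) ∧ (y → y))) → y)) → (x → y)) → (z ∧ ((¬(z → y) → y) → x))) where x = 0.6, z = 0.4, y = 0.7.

(y ∨ x) = max(0.7, 0.6) = 0.7
(y → y): 0.7 ≤ 0.7, so result = 1
((y ∨ x) ∧ (y → y)) = min(0.7, 1) = 0.7
(z ∨ ((y ∨ x) ∧ (y → y))) = max(0.4, 0.7) = 0.7
((z ∨ ((y ∨ x) ∧ (y → y))) → y): 0.7 ≤ 0.7, so result = 1
¬((z ∨ ((y ∨ x) ∧ (y → y))) → y): Gödel ¬ of 1 = 0 (operand ≠ 0)
(y → ¬((z ∨ ((y ∨ x) ∧ (y → y))) → y)): 0.7 > 0, so result = 0
(x → y): 0.6 ≤ 0.7, so result = 1
((y → ¬((z ∨ ((y ∨ x) ∧ (y → y))) → y)) → (x → y)): 0 ≤ 1, so result = 1
(z → y): 0.4 ≤ 0.7, so result = 1
¬(z → y): Gödel ¬ of 1 = 0 (operand ≠ 0)
(¬(z → y) → y): 0 ≤ 0.7, so result = 1
((¬(z → y) → y) → x): 1 > 0.6, so result = 0.6
(z ∧ ((¬(z → y) → y) → x)) = min(0.4, 0.6) = 0.4
(((y → ¬((z ∨ ((y ∨ x) ∧ (y → y))) → y)) → (x → y)) → (z ∧ ((¬(z → y) → y) → x))): 1 > 0.4, so result = 0.4

0.40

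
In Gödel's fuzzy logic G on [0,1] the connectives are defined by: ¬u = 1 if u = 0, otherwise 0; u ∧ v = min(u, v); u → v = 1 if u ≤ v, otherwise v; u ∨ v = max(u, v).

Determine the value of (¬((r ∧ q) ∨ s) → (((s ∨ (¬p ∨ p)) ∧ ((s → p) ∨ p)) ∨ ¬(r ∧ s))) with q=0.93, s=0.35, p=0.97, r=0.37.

1.00

(r ∧ q) = min(0.37, 0.93) = 0.37
((r ∧ q) ∨ s) = max(0.37, 0.35) = 0.37
¬((r ∧ q) ∨ s): Gödel ¬ of 0.37 = 0 (operand ≠ 0)
¬p: Gödel ¬ of 0.97 = 0 (operand ≠ 0)
(¬p ∨ p) = max(0, 0.97) = 0.97
(s ∨ (¬p ∨ p)) = max(0.35, 0.97) = 0.97
(s → p): 0.35 ≤ 0.97, so result = 1
((s → p) ∨ p) = max(1, 0.97) = 1
((s ∨ (¬p ∨ p)) ∧ ((s → p) ∨ p)) = min(0.97, 1) = 0.97
(r ∧ s) = min(0.37, 0.35) = 0.35
¬(r ∧ s): Gödel ¬ of 0.35 = 0 (operand ≠ 0)
(((s ∨ (¬p ∨ p)) ∧ ((s → p) ∨ p)) ∨ ¬(r ∧ s)) = max(0.97, 0) = 0.97
(¬((r ∧ q) ∨ s) → (((s ∨ (¬p ∨ p)) ∧ ((s → p) ∨ p)) ∨ ¬(r ∧ s))): 0 ≤ 0.97, so result = 1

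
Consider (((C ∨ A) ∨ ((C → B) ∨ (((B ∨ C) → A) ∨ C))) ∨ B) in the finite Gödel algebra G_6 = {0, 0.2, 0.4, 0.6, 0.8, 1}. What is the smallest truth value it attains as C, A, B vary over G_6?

0.20

The minimum is attained at C = 0.2, A = 0, B = 0:
  (C ∨ A) = max(0.2, 0) = 0.2
  (C → B): 0.2 > 0, so result = 0
  (B ∨ C) = max(0, 0.2) = 0.2
  ((B ∨ C) → A): 0.2 > 0, so result = 0
  (((B ∨ C) → A) ∨ C) = max(0, 0.2) = 0.2
  ((C → B) ∨ (((B ∨ C) → A) ∨ C)) = max(0, 0.2) = 0.2
  ((C ∨ A) ∨ ((C → B) ∨ (((B ∨ C) → A) ∨ C))) = max(0.2, 0.2) = 0.2
  (((C ∨ A) ∨ ((C → B) ∨ (((B ∨ C) → A) ∨ C))) ∨ B) = max(0.2, 0) = 0.2
Checking all 216 assignments confirms none give a value below 0.20.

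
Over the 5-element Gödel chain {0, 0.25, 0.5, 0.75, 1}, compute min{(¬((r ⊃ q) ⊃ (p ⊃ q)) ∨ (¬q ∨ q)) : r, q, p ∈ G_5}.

0.25

The minimum is attained at r = 0, q = 0.25, p = 0:
  (r ⊃ q): 0 ≤ 0.25, so result = 1
  (p ⊃ q): 0 ≤ 0.25, so result = 1
  ((r ⊃ q) ⊃ (p ⊃ q)): 1 ≤ 1, so result = 1
  ¬((r ⊃ q) ⊃ (p ⊃ q)): Gödel ¬ of 1 = 0 (operand ≠ 0)
  ¬q: Gödel ¬ of 0.25 = 0 (operand ≠ 0)
  (¬q ∨ q) = max(0, 0.25) = 0.25
  (¬((r ⊃ q) ⊃ (p ⊃ q)) ∨ (¬q ∨ q)) = max(0, 0.25) = 0.25
Checking all 125 assignments confirms none give a value below 0.25.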